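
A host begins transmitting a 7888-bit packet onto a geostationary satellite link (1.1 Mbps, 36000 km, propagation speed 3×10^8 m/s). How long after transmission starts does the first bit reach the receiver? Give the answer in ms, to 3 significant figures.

First bit experiences only propagation delay: d/s = 36000000/300000000 = 120 ms.

120 ms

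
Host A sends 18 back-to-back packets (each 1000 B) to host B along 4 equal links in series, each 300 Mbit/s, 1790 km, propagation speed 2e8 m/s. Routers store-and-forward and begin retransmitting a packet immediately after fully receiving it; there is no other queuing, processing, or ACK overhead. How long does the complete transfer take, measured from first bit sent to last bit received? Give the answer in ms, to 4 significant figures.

36.36 ms

Per-hop transmission t_tx = L/R = 8000/300000000 = 0.0266667 ms.
Per-hop propagation t_prop = 1790000/200000000 = 8.95 ms.
Pipeline fill: first packet needs 4·t_tx to clear all hops; remaining 17 packets each add one t_tx.
Total = (4+18-1)·t_tx + 4·t_prop = 21·0.0266667 + 4·8.95 = 36.36 ms.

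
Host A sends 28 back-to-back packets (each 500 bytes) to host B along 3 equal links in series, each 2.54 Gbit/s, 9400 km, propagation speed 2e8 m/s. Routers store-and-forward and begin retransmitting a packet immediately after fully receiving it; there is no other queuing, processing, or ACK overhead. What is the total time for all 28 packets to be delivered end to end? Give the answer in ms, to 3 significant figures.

141 ms

Per-hop transmission t_tx = L/R = 4000/2540000000 = 0.0015748 ms.
Per-hop propagation t_prop = 9400000/200000000 = 47 ms.
Pipeline fill: first packet needs 3·t_tx to clear all hops; remaining 27 packets each add one t_tx.
Total = (3+28-1)·t_tx + 3·t_prop = 30·0.0015748 + 3·47 = 141 ms.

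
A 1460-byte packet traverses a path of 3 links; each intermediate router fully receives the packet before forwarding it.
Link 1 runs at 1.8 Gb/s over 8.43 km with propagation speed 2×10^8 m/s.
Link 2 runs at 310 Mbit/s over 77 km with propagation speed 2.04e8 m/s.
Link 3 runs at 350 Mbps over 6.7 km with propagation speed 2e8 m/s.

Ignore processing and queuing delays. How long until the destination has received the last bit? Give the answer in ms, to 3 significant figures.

0.531 ms

L = 1460 × 8 = 11680 bits.
Transmission delays (L/R per hop): 0.00648889, 0.0376774, 0.0333714 ms; sum = 0.0775377 ms.
Propagation delays (d/s per hop): 0.04215, 0.377451, 0.0335 ms; sum = 0.453101 ms.
End-to-end = 0.531 ms.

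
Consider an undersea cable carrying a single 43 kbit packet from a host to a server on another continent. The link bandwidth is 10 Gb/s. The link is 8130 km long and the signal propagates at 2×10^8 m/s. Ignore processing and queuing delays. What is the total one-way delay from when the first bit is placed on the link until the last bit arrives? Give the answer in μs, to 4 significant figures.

40650 μs

L = 43000 bits.
Transmission delay = L/R = 43000 / 10000000000 = 4.3 μs.
Propagation delay = d/s = 8130000 m / 200000000 m/s = 40650 μs.
Total = 40650 μs.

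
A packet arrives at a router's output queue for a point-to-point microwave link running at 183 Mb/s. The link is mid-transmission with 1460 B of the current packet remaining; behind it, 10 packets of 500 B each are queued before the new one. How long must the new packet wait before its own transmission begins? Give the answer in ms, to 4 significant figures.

0.2824 ms

Each queued packet: L/R = 4000/183000000 = 0.0218579 ms.
10 queued → 0.218579 ms.
Plus remaining 11680 bits of current packet: 0.0638251 ms.
Queuing delay = 0.2824 ms.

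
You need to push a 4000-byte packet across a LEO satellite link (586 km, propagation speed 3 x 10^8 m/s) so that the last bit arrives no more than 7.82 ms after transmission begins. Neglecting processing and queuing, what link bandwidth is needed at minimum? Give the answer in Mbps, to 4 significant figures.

L = 32000 bits.
Propagation delay = 586000 / 300000000 = 1.95333 ms.
Transmission budget = 7.82 − 1.95333 = 5.86667 ms.
R ≥ L / t_tx = 32000 bits / 0.00586667 s = 5.455 Mbps.

5.455 Mbps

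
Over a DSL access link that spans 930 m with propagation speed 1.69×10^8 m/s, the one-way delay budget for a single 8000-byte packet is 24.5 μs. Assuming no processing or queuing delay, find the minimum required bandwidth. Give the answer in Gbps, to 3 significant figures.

3.37 Gbps

L = 64000 bits.
Propagation delay = 930 / 169000000 = 5.50296 μs.
Transmission budget = 24.5 − 5.50296 = 18.997 μs.
R ≥ L / t_tx = 64000 bits / 1.8997e-05 s = 3.37 Gbps.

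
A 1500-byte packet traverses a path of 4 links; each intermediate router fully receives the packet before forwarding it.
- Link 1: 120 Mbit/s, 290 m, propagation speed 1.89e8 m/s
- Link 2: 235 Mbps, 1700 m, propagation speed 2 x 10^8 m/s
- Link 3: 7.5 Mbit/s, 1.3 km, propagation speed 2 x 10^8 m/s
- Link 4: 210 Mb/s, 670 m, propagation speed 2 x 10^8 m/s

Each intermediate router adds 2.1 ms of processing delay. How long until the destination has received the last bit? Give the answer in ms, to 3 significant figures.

8.13 ms

L = 1500 × 8 = 12000 bits.
Transmission delays (L/R per hop): 0.1, 0.0510638, 1.6, 0.0571429 ms; sum = 1.80821 ms.
Propagation delays (d/s per hop): 0.00153439, 0.0085, 0.0065, 0.00335 ms; sum = 0.0198844 ms.
Processing at 3 router(s): 3 × 2.1 ms = 6.3 ms.
End-to-end = 8.13 ms.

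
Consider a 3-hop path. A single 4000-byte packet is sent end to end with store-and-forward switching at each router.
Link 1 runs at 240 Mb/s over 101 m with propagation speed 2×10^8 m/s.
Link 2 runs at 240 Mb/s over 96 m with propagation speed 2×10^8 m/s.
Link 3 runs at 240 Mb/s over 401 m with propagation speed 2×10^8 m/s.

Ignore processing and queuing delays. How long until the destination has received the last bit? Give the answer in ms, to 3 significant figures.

L = 4000 × 8 = 32000 bits.
Transmission delay per hop = L/R = 32000/240000000 = 0.133333 ms; 3 hops → 0.4 ms.
Propagation delays (d/s per hop): 0.000505, 0.00048, 0.002005 ms; sum = 0.00299 ms.
End-to-end = 0.403 ms.

0.403 ms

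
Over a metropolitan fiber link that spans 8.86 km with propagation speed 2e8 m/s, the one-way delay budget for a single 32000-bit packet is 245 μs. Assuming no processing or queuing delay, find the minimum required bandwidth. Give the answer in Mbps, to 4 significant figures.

159.4 Mbps

Propagation delay = 8860 / 200000000 = 44.3 μs.
Transmission budget = 245 − 44.3 = 200.7 μs.
R ≥ L / t_tx = 32000 bits / 0.0002007 s = 159.4 Mbps.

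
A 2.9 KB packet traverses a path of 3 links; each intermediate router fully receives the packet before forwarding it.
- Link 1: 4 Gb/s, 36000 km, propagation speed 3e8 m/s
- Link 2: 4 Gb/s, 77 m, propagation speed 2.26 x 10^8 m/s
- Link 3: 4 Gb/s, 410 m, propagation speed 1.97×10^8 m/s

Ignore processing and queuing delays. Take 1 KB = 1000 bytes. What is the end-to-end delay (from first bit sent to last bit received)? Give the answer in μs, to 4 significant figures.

120000 μs

L = 23200 bits.
Transmission delay per hop = L/R = 23200/4000000000 = 5.8 μs; 3 hops → 17.4 μs.
Propagation delays (d/s per hop): 120000, 0.340708, 2.08122 μs; sum = 120002 μs.
End-to-end = 120000 μs.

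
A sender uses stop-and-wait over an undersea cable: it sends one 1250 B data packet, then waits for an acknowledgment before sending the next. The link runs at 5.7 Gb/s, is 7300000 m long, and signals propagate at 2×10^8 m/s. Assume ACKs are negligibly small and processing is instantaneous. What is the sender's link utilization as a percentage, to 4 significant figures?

0.002403 %

t_tx = L/R = 10000/5700000000 = 1.75439e-06 s.
t_prop = 7300000/200000000 = 0.0365 s; RTT = 0.073 s.
Cycle = t_tx + RTT = 0.0730018 s.
Utilization = t_tx / cycle = 1.75439e-06/0.0730018 = 0.002403 %.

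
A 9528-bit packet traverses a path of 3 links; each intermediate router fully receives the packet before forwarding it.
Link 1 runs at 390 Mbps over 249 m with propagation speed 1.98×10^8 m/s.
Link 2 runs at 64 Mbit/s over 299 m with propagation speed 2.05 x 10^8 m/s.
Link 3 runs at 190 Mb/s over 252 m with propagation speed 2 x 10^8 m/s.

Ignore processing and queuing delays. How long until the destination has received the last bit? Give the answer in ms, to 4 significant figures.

Transmission delays (L/R per hop): 0.0244308, 0.148875, 0.0501474 ms; sum = 0.223453 ms.
Propagation delays (d/s per hop): 0.00125758, 0.00145854, 0.00126 ms; sum = 0.00397611 ms.
End-to-end = 0.2274 ms.

0.2274 ms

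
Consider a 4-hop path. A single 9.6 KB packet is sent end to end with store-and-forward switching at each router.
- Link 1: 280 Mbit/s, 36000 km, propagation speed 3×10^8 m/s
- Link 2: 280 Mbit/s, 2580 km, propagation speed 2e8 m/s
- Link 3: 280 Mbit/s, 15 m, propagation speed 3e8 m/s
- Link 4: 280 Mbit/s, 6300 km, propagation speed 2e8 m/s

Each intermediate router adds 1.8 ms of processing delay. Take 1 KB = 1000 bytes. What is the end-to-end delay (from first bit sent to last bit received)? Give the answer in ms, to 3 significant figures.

171 ms

L = 76800 bits.
Transmission delay per hop = L/R = 76800/280000000 = 0.274286 ms; 4 hops → 1.09714 ms.
Propagation delays (d/s per hop): 120, 12.9, 5e-05, 31.5 ms; sum = 164.4 ms.
Processing at 3 router(s): 3 × 1.8 ms = 5.4 ms.
End-to-end = 171 ms.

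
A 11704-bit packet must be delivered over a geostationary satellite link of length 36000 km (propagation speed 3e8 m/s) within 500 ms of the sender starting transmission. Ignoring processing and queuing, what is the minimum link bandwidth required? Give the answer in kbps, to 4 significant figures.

30.80 kbps

Propagation delay = 36000000 / 300000000 = 120 ms.
Transmission budget = 500 − 120 = 380 ms.
R ≥ L / t_tx = 11704 bits / 0.38 s = 30.80 kbps.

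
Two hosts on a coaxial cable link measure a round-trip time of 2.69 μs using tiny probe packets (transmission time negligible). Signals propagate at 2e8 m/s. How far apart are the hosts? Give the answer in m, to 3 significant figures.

One-way propagation = RTT/2 = 1.345 μs.
d = s × t = 200000000 × 1.345e-06 = 269 m.

269 m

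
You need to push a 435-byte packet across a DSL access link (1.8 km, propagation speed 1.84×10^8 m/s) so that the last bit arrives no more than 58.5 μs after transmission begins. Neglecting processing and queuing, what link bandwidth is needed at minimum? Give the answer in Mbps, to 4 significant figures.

L = 3480 bits.
Propagation delay = 1800 / 184000000 = 9.78261 μs.
Transmission budget = 58.5 − 9.78261 = 48.7174 μs.
R ≥ L / t_tx = 3480 bits / 4.87174e-05 s = 71.43 Mbps.

71.43 Mbps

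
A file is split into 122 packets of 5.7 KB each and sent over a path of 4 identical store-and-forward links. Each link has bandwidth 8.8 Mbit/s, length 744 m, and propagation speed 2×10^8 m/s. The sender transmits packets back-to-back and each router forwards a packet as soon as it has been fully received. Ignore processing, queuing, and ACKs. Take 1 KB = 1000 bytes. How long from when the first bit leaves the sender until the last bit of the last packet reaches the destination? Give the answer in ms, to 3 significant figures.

648 ms

Per-hop transmission t_tx = L/R = 45600/8800000 = 5.18182 ms.
Per-hop propagation t_prop = 744/200000000 = 0.00372 ms.
Pipeline fill: first packet needs 4·t_tx to clear all hops; remaining 121 packets each add one t_tx.
Total = (4+122-1)·t_tx + 4·t_prop = 125·5.18182 + 4·0.00372 = 648 ms.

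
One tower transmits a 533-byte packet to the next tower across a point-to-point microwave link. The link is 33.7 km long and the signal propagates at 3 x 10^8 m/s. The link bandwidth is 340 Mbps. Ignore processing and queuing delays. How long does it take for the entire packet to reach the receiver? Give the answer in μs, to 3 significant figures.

125 μs

L = 533 × 8 = 4264 bits.
Transmission delay = L/R = 4264 / 340000000 = 12.5412 μs.
Propagation delay = d/s = 33700 m / 300000000 m/s = 112.333 μs.
Total = 125 μs.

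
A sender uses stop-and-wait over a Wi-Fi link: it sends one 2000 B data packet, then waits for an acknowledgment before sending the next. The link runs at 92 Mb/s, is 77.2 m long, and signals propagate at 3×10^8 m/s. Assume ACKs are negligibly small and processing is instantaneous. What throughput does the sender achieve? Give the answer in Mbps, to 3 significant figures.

t_tx = L/R = 16000/92000000 = 0.000173913 s.
t_prop = 77.2/300000000 = 2.57333e-07 s; RTT = 5.14667e-07 s.
Cycle = t_tx + RTT = 0.000174428 s.
Throughput = L / cycle = 16000 / 0.000174428 = 91.7 Mbps.

91.7 Mbps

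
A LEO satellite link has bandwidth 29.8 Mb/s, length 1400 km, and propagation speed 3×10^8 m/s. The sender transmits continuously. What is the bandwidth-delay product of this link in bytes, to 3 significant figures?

Propagation delay = 1400000 / 300000000 = 0.00466667 s.
BDP = R × t_prop = 29800000 × 0.00466667 = 139067 bits.
In bytes: 139067/8 = 17400 bytes.

17400 bytes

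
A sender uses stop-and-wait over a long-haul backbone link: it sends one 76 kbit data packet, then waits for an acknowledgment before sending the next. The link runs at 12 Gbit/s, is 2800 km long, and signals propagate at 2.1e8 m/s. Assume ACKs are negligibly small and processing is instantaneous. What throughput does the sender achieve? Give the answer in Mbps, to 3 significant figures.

t_tx = L/R = 76000/12000000000 = 6.33333e-06 s.
t_prop = 2800000/210000000 = 0.0133333 s; RTT = 0.0266667 s.
Cycle = t_tx + RTT = 0.026673 s.
Throughput = L / cycle = 76000 / 0.026673 = 2.85 Mbps.

2.85 Mbps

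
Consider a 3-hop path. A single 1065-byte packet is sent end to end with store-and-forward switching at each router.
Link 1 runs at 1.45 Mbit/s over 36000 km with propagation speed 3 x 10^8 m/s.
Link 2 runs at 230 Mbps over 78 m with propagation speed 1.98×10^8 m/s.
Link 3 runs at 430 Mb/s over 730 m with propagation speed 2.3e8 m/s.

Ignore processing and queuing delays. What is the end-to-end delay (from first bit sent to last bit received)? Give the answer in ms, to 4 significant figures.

125.9 ms

L = 1065 × 8 = 8520 bits.
Transmission delays (L/R per hop): 5.87586, 0.0370435, 0.019814 ms; sum = 5.93272 ms.
Propagation delays (d/s per hop): 120, 0.000393939, 0.00317391 ms; sum = 120.004 ms.
End-to-end = 125.9 ms.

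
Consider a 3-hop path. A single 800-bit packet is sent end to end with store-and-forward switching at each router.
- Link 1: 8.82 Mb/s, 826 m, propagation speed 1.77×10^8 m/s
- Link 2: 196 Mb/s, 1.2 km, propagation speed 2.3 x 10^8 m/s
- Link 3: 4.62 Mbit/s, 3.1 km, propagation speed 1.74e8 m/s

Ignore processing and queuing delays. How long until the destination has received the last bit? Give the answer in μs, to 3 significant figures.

Transmission delays (L/R per hop): 90.7029, 4.08163, 173.16 μs; sum = 267.945 μs.
Propagation delays (d/s per hop): 4.66667, 5.21739, 17.8161 μs; sum = 27.7001 μs.
End-to-end = 296 μs.

296 μs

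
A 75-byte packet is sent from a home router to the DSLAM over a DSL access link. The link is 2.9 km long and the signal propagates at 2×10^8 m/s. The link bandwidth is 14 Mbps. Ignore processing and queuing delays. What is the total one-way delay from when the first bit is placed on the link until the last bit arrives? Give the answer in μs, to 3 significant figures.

57.4 μs

L = 75 × 8 = 600 bits.
Transmission delay = L/R = 600 / 14000000 = 42.8571 μs.
Propagation delay = d/s = 2900 m / 200000000 m/s = 14.5 μs.
Total = 57.4 μs.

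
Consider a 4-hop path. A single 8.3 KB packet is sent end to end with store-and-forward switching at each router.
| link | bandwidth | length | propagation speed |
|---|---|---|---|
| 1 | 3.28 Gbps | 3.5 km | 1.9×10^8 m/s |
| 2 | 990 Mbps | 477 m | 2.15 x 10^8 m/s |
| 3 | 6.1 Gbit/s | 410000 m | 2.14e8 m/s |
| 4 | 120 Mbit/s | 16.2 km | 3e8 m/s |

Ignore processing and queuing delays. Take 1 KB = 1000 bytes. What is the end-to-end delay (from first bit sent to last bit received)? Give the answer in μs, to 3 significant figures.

2640 μs

L = 66400 bits.
Transmission delays (L/R per hop): 20.2439, 67.0707, 10.8852, 553.333 μs; sum = 651.533 μs.
Propagation delays (d/s per hop): 18.4211, 2.2186, 1915.89, 54 μs; sum = 1990.53 μs.
End-to-end = 2640 μs.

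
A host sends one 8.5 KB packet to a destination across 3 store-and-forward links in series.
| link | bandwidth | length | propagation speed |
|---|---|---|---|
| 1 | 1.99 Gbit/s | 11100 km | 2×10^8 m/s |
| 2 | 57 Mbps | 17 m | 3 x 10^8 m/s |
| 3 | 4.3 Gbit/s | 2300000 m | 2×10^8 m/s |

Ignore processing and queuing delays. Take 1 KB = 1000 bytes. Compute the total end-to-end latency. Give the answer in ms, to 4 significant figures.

68.24 ms

L = 68000 bits.
Transmission delays (L/R per hop): 0.0341709, 1.19298, 0.015814 ms; sum = 1.24297 ms.
Propagation delays (d/s per hop): 55.5, 5.66667e-05, 11.5 ms; sum = 67.0001 ms.
End-to-end = 68.24 ms.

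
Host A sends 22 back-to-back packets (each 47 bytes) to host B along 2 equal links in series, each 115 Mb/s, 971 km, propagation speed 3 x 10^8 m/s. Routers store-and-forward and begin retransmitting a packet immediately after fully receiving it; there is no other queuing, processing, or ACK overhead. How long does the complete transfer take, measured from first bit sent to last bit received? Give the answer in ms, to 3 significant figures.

Per-hop transmission t_tx = L/R = 376/115000000 = 0.00326957 ms.
Per-hop propagation t_prop = 971000/300000000 = 3.23667 ms.
Pipeline fill: first packet needs 2·t_tx to clear all hops; remaining 21 packets each add one t_tx.
Total = (2+22-1)·t_tx + 2·t_prop = 23·0.00326957 + 2·3.23667 = 6.55 ms.

6.55 ms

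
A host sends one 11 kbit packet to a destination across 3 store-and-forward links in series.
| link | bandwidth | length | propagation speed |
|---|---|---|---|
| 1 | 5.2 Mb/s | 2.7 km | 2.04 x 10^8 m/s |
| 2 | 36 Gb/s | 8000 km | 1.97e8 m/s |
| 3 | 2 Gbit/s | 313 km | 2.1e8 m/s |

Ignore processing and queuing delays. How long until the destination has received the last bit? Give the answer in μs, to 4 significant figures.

L = 11000 bits.
Transmission delays (L/R per hop): 2115.38, 0.305556, 5.5 μs; sum = 2121.19 μs.
Propagation delays (d/s per hop): 13.2353, 40609.1, 1490.48 μs; sum = 42112.8 μs.
End-to-end = 44230 μs.

44230 μs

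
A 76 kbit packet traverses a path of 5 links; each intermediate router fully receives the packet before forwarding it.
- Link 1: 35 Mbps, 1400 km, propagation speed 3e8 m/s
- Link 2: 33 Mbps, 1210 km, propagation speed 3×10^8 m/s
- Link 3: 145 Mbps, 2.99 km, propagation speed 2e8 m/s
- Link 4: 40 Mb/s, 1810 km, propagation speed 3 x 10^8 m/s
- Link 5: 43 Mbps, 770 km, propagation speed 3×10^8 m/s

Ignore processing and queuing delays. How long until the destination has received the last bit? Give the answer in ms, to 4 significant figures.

25.98 ms

L = 76000 bits.
Transmission delays (L/R per hop): 2.17143, 2.30303, 0.524138, 1.9, 1.76744 ms; sum = 8.66604 ms.
Propagation delays (d/s per hop): 4.66667, 4.03333, 0.01495, 6.03333, 2.56667 ms; sum = 17.315 ms.
End-to-end = 25.98 ms.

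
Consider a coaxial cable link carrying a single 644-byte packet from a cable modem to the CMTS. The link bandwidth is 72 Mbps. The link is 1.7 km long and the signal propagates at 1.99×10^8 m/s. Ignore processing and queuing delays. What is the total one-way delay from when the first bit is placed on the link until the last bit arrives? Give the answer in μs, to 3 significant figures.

80.1 μs

L = 644 × 8 = 5152 bits.
Transmission delay = L/R = 5152 / 72000000 = 71.5556 μs.
Propagation delay = d/s = 1700 m / 199000000 m/s = 8.54271 μs.
Total = 80.1 μs.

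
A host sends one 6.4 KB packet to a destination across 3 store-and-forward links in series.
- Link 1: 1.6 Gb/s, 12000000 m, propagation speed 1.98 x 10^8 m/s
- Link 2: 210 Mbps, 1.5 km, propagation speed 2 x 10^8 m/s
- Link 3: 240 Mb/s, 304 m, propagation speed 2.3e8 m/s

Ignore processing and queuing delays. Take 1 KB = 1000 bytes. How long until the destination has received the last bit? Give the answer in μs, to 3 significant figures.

L = 51200 bits.
Transmission delays (L/R per hop): 32, 243.81, 213.333 μs; sum = 489.143 μs.
Propagation delays (d/s per hop): 60606.1, 7.5, 1.32174 μs; sum = 60614.9 μs.
End-to-end = 61100 μs.

61100 μs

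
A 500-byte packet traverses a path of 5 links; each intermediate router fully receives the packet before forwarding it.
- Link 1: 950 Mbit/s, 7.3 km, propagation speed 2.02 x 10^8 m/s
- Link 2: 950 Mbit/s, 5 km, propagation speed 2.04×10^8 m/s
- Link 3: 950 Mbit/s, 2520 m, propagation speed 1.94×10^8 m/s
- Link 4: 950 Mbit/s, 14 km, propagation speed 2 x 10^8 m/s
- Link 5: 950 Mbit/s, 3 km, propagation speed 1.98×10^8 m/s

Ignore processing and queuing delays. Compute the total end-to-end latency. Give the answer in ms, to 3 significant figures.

0.180 ms

L = 500 × 8 = 4000 bits.
Transmission delay per hop = L/R = 4000/950000000 = 0.00421053 ms; 5 hops → 0.0210526 ms.
Propagation delays (d/s per hop): 0.0361386, 0.0245098, 0.0129897, 0.07, 0.0151515 ms; sum = 0.15879 ms.
End-to-end = 0.180 ms.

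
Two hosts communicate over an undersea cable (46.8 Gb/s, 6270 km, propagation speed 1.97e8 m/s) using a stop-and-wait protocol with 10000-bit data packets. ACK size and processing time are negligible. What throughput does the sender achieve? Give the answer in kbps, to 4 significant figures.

t_tx = L/R = 10000/46800000000 = 2.13675e-07 s.
t_prop = 6270000/197000000 = 0.0318274 s; RTT = 0.0636548 s.
Cycle = t_tx + RTT = 0.063655 s.
Throughput = L / cycle = 10000 / 0.063655 = 157.1 kbps.

157.1 kbps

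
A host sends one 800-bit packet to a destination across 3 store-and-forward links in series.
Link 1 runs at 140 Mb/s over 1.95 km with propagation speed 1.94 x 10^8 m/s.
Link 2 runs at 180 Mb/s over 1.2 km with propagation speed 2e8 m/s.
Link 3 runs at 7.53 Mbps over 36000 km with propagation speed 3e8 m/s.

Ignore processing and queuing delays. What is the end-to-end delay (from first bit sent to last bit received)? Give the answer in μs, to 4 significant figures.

120100 μs

Transmission delays (L/R per hop): 5.71429, 4.44444, 106.242 μs; sum = 116.4 μs.
Propagation delays (d/s per hop): 10.0515, 6, 120000 μs; sum = 120016 μs.
End-to-end = 120100 μs.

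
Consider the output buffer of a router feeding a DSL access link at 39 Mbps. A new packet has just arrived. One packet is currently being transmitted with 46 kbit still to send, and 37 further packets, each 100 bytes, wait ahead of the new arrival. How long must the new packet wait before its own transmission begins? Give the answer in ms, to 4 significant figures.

1.938 ms

Each queued packet: L/R = 800/39000000 = 0.0205128 ms.
37 queued → 0.758974 ms.
Plus remaining 46000 bits of current packet: 1.17949 ms.
Queuing delay = 1.938 ms.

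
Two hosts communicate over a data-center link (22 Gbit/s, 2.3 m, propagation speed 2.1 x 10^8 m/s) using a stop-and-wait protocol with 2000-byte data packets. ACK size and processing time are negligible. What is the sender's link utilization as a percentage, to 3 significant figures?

97.1 %

t_tx = L/R = 16000/22000000000 = 7.27273e-07 s.
t_prop = 2.3/210000000 = 1.09524e-08 s; RTT = 2.19048e-08 s.
Cycle = t_tx + RTT = 7.49177e-07 s.
Utilization = t_tx / cycle = 7.27273e-07/7.49177e-07 = 97.1 %.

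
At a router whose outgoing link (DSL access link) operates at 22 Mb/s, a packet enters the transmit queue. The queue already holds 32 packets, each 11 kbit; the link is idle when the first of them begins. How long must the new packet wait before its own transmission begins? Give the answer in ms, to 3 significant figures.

Each queued packet: L/R = 11000/22000000 = 0.5 ms.
32 queued → 16 ms.
Queuing delay = 16.0 ms.

16.0 ms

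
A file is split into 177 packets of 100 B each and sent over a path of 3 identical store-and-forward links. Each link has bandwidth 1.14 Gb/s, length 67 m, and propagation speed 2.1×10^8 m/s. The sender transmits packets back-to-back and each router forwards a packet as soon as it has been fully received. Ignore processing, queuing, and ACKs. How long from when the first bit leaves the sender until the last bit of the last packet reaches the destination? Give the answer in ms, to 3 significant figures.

0.127 ms

Per-hop transmission t_tx = L/R = 800/1140000000 = 0.000701754 ms.
Per-hop propagation t_prop = 67/210000000 = 0.000319048 ms.
Pipeline fill: first packet needs 3·t_tx to clear all hops; remaining 176 packets each add one t_tx.
Total = (3+177-1)·t_tx + 3·t_prop = 179·0.000701754 + 3·0.000319048 = 0.127 ms.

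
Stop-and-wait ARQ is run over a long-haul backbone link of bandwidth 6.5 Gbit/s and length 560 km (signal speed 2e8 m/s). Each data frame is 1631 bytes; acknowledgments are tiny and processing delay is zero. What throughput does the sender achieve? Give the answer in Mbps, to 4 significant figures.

2.329 Mbps

t_tx = L/R = 13048/6500000000 = 2.00738e-06 s.
t_prop = 560000/200000000 = 0.0028 s; RTT = 0.0056 s.
Cycle = t_tx + RTT = 0.00560201 s.
Throughput = L / cycle = 13048 / 0.00560201 = 2.329 Mbps.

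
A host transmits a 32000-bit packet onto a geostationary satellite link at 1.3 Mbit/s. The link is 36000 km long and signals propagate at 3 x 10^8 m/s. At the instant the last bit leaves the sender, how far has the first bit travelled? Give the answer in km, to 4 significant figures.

t_tx = L/R = 32000/1300000 = 0.0246154 s.
Distance = s × t_tx = 300000000 × 0.0246154 = 7385 km.

7385 km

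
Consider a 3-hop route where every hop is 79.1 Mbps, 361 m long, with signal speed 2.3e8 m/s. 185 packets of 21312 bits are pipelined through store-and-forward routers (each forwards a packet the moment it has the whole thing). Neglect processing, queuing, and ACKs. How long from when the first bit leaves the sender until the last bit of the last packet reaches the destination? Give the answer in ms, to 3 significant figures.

Per-hop transmission t_tx = L/R = 21312/79100000 = 0.269431 ms.
Per-hop propagation t_prop = 361/2.3e+08 = 0.00156957 ms.
Pipeline fill: first packet needs 3·t_tx to clear all hops; remaining 184 packets each add one t_tx.
Total = (3+185-1)·t_tx + 3·t_prop = 187·0.269431 + 3·0.00156957 = 50.4 ms.

50.4 ms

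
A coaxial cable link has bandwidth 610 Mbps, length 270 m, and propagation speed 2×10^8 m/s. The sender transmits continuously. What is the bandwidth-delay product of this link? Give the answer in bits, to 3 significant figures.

824 bits

Propagation delay = 270 / 200000000 = 1.35e-06 s.
BDP = R × t_prop = 610000000 × 1.35e-06 = 823.5 bits.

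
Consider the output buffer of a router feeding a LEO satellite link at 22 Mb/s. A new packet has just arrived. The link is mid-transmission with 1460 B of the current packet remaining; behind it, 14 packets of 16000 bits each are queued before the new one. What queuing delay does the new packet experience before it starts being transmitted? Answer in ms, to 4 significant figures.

Each queued packet: L/R = 16000/22000000 = 0.727273 ms.
14 queued → 10.1818 ms.
Plus remaining 11680 bits of current packet: 0.530909 ms.
Queuing delay = 10.71 ms.

10.71 ms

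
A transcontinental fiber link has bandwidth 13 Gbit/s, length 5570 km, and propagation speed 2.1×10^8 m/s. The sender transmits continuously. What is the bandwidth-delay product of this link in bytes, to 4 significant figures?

Propagation delay = 5570000 / 210000000 = 0.0265238 s.
BDP = R × t_prop = 13000000000 × 0.0265238 = 344810000 bits.
In bytes: 344810000/8 = 43100000 bytes.

43100000 bytes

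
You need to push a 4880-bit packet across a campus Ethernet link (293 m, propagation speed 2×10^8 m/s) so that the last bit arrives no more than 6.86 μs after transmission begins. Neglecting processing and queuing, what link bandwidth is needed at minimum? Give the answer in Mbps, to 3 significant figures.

905 Mbps

Propagation delay = 293 / 200000000 = 1.465 μs.
Transmission budget = 6.86 − 1.465 = 5.395 μs.
R ≥ L / t_tx = 4880 bits / 5.395e-06 s = 905 Mbps.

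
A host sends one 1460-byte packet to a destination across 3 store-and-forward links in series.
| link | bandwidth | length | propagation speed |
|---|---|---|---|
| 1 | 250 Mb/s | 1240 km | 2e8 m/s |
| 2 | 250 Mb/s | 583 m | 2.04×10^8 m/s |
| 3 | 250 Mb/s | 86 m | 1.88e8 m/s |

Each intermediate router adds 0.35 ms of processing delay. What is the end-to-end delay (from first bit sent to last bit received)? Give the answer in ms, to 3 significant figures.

L = 1460 × 8 = 11680 bits.
Transmission delay per hop = L/R = 11680/250000000 = 0.04672 ms; 3 hops → 0.14016 ms.
Propagation delays (d/s per hop): 6.2, 0.00285784, 0.000457447 ms; sum = 6.20332 ms.
Processing at 2 router(s): 2 × 0.35 ms = 0.7 ms.
End-to-end = 7.04 ms.

7.04 ms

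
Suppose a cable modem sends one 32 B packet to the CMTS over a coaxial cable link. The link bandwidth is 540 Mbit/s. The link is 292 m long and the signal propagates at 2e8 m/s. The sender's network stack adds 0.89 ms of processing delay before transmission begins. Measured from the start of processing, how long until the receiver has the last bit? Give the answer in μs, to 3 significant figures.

892 μs

L = 32 × 8 = 256 bits.
Transmission delay = L/R = 256 / 540000000 = 0.474074 μs.
Propagation delay = d/s = 292 m / 200000000 m/s = 1.46 μs.
Plus processing delay 0.89 ms = 890 μs.
Total = 892 μs.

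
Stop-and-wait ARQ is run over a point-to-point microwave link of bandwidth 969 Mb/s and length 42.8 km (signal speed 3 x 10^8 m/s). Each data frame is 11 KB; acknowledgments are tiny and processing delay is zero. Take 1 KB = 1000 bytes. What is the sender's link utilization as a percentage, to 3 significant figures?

24.1 %

t_tx = L/R = 88000/969000000 = 9.08153e-05 s.
t_prop = 42800/300000000 = 0.000142667 s; RTT = 0.000285333 s.
Cycle = t_tx + RTT = 0.000376149 s.
Utilization = t_tx / cycle = 9.08153e-05/0.000376149 = 24.1 %.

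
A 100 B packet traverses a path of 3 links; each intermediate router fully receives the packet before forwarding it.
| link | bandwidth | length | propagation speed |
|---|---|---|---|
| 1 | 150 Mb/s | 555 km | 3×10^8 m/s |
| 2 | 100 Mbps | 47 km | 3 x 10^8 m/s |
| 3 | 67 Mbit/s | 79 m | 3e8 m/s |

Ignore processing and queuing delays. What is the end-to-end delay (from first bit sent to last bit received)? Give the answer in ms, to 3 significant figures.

2.03 ms

L = 100 × 8 = 800 bits.
Transmission delays (L/R per hop): 0.00533333, 0.008, 0.0119403 ms; sum = 0.0252736 ms.
Propagation delays (d/s per hop): 1.85, 0.156667, 0.000263333 ms; sum = 2.00693 ms.
End-to-end = 2.03 ms.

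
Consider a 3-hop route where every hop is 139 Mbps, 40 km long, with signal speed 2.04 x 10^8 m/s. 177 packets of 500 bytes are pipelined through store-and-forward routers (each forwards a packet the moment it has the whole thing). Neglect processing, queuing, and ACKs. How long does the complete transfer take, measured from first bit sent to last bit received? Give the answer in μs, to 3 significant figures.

Per-hop transmission t_tx = L/R = 4000/139000000 = 28.777 μs.
Per-hop propagation t_prop = 40000/204000000 = 196.078 μs.
Pipeline fill: first packet needs 3·t_tx to clear all hops; remaining 176 packets each add one t_tx.
Total = (3+177-1)·t_tx + 3·t_prop = 179·28.777 + 3·196.078 = 5740 μs.

5740 μs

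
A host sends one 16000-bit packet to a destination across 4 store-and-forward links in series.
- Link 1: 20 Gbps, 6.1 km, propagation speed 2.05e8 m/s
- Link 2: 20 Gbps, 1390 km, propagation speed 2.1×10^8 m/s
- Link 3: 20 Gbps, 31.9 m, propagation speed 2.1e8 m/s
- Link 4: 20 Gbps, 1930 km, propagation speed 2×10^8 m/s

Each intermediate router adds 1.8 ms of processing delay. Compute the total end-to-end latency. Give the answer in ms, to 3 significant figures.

Transmission delay per hop = L/R = 16000/20000000000 = 0.0008 ms; 4 hops → 0.0032 ms.
Propagation delays (d/s per hop): 0.0297561, 6.61905, 0.000151905, 9.65 ms; sum = 16.299 ms.
Processing at 3 router(s): 3 × 1.8 ms = 5.4 ms.
End-to-end = 21.7 ms.

21.7 ms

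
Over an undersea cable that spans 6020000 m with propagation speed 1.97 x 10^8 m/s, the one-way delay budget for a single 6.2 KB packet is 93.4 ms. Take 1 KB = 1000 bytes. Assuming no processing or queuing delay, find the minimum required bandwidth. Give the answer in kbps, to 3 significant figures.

789 kbps

L = 49600 bits.
Propagation delay = 6020000 / 197000000 = 30.5584 ms.
Transmission budget = 93.4 − 30.5584 = 62.8416 ms.
R ≥ L / t_tx = 49600 bits / 0.0628416 s = 789 kbps.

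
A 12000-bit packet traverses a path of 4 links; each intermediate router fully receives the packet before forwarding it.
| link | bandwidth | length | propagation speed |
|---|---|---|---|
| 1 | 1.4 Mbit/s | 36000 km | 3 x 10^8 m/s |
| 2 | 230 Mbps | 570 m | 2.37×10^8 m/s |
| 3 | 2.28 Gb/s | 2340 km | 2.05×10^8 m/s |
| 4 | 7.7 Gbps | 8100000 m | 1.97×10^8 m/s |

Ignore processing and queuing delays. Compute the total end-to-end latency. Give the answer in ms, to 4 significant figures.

181.2 ms

Transmission delays (L/R per hop): 8.57143, 0.0521739, 0.00526316, 0.00155844 ms; sum = 8.63042 ms.
Propagation delays (d/s per hop): 120, 0.00240506, 11.4146, 41.1168 ms; sum = 172.534 ms.
End-to-end = 181.2 ms.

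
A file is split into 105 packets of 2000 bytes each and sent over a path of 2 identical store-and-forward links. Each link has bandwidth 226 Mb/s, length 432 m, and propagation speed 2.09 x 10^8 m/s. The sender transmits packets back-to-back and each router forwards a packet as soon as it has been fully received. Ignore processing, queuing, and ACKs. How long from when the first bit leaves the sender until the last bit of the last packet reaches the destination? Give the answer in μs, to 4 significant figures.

7509 μs

Per-hop transmission t_tx = L/R = 16000/226000000 = 70.7965 μs.
Per-hop propagation t_prop = 432/209000000 = 2.06699 μs.
Pipeline fill: first packet needs 2·t_tx to clear all hops; remaining 104 packets each add one t_tx.
Total = (2+105-1)·t_tx + 2·t_prop = 106·70.7965 + 2·2.06699 = 7509 μs.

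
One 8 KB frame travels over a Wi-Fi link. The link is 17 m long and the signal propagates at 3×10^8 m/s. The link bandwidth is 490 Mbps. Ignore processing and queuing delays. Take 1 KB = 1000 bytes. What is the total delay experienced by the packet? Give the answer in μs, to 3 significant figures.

131 μs

L = 64000 bits.
Transmission delay = L/R = 64000 / 490000000 = 130.612 μs.
Propagation delay = d/s = 17 m / 300000000 m/s = 0.0566667 μs.
Total = 131 μs.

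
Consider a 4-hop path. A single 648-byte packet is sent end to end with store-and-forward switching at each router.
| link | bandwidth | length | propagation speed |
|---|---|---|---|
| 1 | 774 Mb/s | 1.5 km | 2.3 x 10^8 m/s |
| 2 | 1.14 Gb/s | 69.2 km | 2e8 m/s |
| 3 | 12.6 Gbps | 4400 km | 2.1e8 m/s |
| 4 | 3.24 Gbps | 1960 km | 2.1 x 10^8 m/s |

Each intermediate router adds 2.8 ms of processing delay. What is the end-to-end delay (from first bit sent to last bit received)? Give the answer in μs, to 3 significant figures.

L = 648 × 8 = 5184 bits.
Transmission delays (L/R per hop): 6.69767, 4.54737, 0.411429, 1.6 μs; sum = 13.2565 μs.
Propagation delays (d/s per hop): 6.52174, 346, 20952.4, 9333.33 μs; sum = 30638.2 μs.
Processing at 3 router(s): 3 × 2.8 ms = 8400 μs.
End-to-end = 39100 μs.

39100 μs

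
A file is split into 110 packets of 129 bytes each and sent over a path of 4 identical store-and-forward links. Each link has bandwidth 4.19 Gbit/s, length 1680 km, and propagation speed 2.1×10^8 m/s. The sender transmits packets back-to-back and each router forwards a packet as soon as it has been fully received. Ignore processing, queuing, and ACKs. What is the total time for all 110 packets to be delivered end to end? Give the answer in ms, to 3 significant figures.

32.0 ms

Per-hop transmission t_tx = L/R = 1032/4.19e+09 = 0.000246301 ms.
Per-hop propagation t_prop = 1680000/210000000 = 8 ms.
Pipeline fill: first packet needs 4·t_tx to clear all hops; remaining 109 packets each add one t_tx.
Total = (4+110-1)·t_tx + 4·t_prop = 113·0.000246301 + 4·8 = 32.0 ms.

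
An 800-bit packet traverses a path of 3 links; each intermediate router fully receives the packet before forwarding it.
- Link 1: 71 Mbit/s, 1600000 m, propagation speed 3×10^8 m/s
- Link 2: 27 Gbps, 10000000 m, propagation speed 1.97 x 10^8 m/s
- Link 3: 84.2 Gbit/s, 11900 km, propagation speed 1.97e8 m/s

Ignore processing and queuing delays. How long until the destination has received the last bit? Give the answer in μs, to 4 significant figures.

Transmission delays (L/R per hop): 11.2676, 0.0296296, 0.00950119 μs; sum = 11.3067 μs.
Propagation delays (d/s per hop): 5333.33, 50761.4, 60406.1 μs; sum = 116501 μs.
End-to-end = 116500 μs.

116500 μs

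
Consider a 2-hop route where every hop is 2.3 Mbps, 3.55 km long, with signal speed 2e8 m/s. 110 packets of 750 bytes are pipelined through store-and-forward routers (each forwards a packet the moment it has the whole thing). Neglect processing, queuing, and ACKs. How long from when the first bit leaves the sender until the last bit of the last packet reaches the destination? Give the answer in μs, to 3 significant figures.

Per-hop transmission t_tx = L/R = 6000/2300000 = 2608.7 μs.
Per-hop propagation t_prop = 3550/200000000 = 17.75 μs.
Pipeline fill: first packet needs 2·t_tx to clear all hops; remaining 109 packets each add one t_tx.
Total = (2+110-1)·t_tx + 2·t_prop = 111·2608.7 + 2·17.75 = 290000 μs.

290000 μs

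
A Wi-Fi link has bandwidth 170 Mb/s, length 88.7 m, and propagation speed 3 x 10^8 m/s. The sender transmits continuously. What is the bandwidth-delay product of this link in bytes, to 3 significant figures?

6.28 bytes

Propagation delay = 88.7 / 300000000 = 2.95667e-07 s.
BDP = R × t_prop = 170000000 × 2.95667e-07 = 50.2633 bits.
In bytes: 50.2633/8 = 6.28 bytes.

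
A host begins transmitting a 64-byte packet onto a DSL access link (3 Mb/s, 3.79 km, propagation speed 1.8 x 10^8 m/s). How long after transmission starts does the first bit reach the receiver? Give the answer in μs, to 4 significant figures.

21.06 μs

First bit experiences only propagation delay: d/s = 3790/180000000 = 21.06 μs.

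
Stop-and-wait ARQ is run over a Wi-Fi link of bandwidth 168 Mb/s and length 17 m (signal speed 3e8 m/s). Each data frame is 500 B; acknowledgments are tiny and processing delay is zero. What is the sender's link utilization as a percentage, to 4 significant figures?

99.53 %

t_tx = L/R = 4000/168000000 = 2.38095e-05 s.
t_prop = 17/300000000 = 5.66667e-08 s; RTT = 1.13333e-07 s.
Cycle = t_tx + RTT = 2.39229e-05 s.
Utilization = t_tx / cycle = 2.38095e-05/2.39229e-05 = 99.53 %.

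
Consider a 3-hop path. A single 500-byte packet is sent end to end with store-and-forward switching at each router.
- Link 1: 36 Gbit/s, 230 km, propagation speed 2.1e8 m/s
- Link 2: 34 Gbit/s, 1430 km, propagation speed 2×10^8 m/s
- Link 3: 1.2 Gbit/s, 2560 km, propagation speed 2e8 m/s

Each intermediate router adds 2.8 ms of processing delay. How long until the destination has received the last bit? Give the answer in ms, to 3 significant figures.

L = 500 × 8 = 4000 bits.
Transmission delays (L/R per hop): 0.000111111, 0.000117647, 0.00333333 ms; sum = 0.00356209 ms.
Propagation delays (d/s per hop): 1.09524, 7.15, 12.8 ms; sum = 21.0452 ms.
Processing at 2 router(s): 2 × 2.8 ms = 5.6 ms.
End-to-end = 26.6 ms.

26.6 ms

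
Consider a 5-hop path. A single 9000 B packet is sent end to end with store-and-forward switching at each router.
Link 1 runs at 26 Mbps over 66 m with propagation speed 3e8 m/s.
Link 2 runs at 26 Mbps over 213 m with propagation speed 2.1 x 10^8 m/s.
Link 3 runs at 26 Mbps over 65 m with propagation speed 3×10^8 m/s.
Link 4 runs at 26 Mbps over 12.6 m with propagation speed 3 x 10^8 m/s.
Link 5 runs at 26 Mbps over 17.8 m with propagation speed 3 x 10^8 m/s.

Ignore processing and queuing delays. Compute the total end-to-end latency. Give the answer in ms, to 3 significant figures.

L = 9000 × 8 = 72000 bits.
Transmission delay per hop = L/R = 72000/26000000 = 2.76923 ms; 5 hops → 13.8462 ms.
Propagation delays (d/s per hop): 0.00022, 0.00101429, 0.000216667, 4.2e-05, 5.93333e-05 ms; sum = 0.00155229 ms.
End-to-end = 13.8 ms.

13.8 ms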